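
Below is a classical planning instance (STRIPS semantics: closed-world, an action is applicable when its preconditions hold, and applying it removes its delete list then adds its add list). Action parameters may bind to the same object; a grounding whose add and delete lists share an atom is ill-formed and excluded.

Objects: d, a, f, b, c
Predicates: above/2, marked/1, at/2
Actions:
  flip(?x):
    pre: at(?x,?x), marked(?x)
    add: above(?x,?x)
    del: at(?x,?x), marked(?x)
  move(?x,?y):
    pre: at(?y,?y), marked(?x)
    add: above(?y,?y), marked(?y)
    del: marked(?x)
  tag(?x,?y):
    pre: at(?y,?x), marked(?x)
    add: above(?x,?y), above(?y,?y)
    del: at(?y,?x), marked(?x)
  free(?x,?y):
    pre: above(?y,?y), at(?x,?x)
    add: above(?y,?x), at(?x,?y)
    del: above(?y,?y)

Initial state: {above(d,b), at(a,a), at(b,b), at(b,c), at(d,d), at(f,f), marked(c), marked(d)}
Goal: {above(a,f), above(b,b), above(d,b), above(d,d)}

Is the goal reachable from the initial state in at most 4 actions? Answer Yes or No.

1. flip(d)  →  {above(d,b), above(d,d), at(a,a), at(b,b), at(b,c), at(f,f), marked(c)}
2. move(c,a)  →  {above(a,a), above(d,b), above(d,d), at(a,a), at(b,b), at(b,c), at(f,f), marked(a)}
3. move(a,b)  →  {above(a,a), above(b,b), above(d,b), above(d,d), at(a,a), at(b,b), at(b,c), at(f,f), marked(b)}
4. free(f,a)  →  {above(a,f), above(b,b), above(d,b), above(d,d), at(a,a), at(b,b), at(b,c), at(f,a), at(f,f), marked(b)}
optimal plan length = 4; 4 ≤ 4

Yes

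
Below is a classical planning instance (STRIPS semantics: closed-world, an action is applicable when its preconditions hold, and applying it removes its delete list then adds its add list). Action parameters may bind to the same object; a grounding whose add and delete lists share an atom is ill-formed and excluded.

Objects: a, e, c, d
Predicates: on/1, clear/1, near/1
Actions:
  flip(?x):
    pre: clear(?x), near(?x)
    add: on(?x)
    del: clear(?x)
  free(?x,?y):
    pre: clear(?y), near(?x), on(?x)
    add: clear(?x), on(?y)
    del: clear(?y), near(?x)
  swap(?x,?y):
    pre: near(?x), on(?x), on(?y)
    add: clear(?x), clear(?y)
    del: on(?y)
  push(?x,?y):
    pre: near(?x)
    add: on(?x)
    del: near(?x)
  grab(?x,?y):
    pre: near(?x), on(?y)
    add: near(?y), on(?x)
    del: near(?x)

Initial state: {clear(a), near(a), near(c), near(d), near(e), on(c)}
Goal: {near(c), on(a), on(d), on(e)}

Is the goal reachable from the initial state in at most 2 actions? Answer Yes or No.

No

1. flip(a)  →  {near(a), near(c), near(d), near(e), on(a), on(c)}
2. push(e,a)  →  {near(a), near(c), near(d), on(a), on(c), on(e)}
3. push(d,a)  →  {near(a), near(c), on(a), on(c), on(d), on(e)}
optimal plan length = 3; 3 > 2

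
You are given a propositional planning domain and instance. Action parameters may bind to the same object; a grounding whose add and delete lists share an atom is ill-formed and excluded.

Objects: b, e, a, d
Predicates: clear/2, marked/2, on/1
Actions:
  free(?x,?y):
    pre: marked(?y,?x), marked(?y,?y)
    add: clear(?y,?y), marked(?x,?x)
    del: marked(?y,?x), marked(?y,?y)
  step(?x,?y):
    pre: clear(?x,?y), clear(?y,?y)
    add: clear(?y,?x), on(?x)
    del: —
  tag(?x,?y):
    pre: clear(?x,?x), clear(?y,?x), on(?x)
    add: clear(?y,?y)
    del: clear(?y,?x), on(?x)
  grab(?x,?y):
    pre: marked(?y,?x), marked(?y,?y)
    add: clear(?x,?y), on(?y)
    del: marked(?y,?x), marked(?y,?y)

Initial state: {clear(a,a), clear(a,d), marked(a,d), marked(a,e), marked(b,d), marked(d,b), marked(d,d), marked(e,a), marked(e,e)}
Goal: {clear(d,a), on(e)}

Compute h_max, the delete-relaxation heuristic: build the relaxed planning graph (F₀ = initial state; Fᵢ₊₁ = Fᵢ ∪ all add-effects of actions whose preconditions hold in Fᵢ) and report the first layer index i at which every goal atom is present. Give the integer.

2

F0 = init (9 atoms)
F1 = F0 ∪ {clear(a,e), clear(b,d), clear(d,d), clear(e,e), marked(a,a), marked(b,b), on(a), on(d), on(e)}  (18 atoms)
F2 = F1 ∪ {clear(b,b), clear(d,a), clear(d,b), clear(e,a), on(b)}  (23 atoms)
goal ⊆ F2  ⇒  h_max = 2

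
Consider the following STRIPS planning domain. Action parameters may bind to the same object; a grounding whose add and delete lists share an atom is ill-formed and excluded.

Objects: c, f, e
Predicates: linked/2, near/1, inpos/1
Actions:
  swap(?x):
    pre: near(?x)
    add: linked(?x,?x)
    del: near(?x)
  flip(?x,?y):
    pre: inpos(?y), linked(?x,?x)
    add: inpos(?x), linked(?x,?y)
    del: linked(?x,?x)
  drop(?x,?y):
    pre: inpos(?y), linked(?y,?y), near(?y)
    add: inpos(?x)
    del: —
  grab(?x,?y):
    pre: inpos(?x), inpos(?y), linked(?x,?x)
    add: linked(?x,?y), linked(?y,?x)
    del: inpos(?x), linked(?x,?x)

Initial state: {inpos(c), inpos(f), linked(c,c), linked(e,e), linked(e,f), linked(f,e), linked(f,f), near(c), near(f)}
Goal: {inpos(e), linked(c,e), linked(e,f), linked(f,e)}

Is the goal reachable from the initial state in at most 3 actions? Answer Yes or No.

Yes

1. flip(e,c)  →  {inpos(c), inpos(e), inpos(f), linked(c,c), linked(e,c), linked(e,f), linked(f,e), linked(f,f), near(c), near(f)}
2. flip(c,e)  →  {inpos(c), inpos(e), inpos(f), linked(c,e), linked(e,c), linked(e,f), linked(f,e), linked(f,f), near(c), near(f)}
optimal plan length = 2; 2 ≤ 3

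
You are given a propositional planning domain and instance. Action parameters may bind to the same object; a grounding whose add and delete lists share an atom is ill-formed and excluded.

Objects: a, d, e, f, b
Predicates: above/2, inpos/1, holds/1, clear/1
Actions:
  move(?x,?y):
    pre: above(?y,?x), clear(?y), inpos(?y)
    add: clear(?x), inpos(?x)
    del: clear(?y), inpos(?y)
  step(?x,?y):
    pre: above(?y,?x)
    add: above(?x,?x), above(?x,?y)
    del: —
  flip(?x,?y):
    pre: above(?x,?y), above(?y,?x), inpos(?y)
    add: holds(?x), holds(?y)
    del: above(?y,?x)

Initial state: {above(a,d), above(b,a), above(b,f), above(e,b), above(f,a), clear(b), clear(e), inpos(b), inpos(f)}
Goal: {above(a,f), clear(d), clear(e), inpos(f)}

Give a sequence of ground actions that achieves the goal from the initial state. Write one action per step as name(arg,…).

1. move(a,b)  →  {above(a,d), above(b,a), above(b,f), above(e,b), above(f,a), clear(a), clear(e), inpos(a), inpos(f)}
2. move(d,a)  →  {above(a,d), above(b,a), above(b,f), above(e,b), above(f,a), clear(d), clear(e), inpos(d), inpos(f)}
3. step(a,f)  →  {above(a,a), above(a,d), above(a,f), above(b,a), above(b,f), above(e,b), above(f,a), clear(d), clear(e), inpos(d), inpos(f)}

move(a,b); move(d,a); step(a,f)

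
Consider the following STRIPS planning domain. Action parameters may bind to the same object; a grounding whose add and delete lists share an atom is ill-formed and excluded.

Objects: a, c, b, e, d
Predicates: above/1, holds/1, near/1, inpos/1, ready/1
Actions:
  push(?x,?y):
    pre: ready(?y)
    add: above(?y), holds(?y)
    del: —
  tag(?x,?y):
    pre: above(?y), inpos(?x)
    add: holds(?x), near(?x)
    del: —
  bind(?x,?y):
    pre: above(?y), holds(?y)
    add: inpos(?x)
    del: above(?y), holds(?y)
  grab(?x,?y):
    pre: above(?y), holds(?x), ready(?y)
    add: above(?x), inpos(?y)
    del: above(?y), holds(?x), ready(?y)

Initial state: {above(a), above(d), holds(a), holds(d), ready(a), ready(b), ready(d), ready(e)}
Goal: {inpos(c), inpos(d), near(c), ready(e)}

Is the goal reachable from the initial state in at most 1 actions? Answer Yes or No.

1. bind(c,a)  →  {above(d), holds(d), inpos(c), ready(a), ready(b), ready(d), ready(e)}
2. tag(c,d)  →  {above(d), holds(c), holds(d), inpos(c), near(c), ready(a), ready(b), ready(d), ready(e)}
3. bind(d,d)  →  {holds(c), inpos(c), inpos(d), near(c), ready(a), ready(b), ready(d), ready(e)}
optimal plan length = 3; 3 > 1

No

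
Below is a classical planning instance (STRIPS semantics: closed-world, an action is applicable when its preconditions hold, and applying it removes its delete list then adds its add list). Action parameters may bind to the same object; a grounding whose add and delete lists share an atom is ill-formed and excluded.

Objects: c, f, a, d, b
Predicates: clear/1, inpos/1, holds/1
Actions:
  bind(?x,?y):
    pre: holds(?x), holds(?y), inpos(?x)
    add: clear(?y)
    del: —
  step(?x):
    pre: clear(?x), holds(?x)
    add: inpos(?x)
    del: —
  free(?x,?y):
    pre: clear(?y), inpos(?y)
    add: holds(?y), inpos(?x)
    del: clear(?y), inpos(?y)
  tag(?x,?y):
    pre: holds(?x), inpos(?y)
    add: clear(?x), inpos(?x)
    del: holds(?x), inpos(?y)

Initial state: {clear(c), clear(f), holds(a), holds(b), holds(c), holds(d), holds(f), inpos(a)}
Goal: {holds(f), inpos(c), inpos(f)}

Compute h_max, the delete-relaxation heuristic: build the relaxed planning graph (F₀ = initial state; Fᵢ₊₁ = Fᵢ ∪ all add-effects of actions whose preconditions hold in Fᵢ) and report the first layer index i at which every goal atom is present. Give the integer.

1

F0 = init (8 atoms)
F1 = F0 ∪ {clear(a), clear(b), clear(d), inpos(b), inpos(c), inpos(d), inpos(f)}  (15 atoms)
goal ⊆ F1  ⇒  h_max = 1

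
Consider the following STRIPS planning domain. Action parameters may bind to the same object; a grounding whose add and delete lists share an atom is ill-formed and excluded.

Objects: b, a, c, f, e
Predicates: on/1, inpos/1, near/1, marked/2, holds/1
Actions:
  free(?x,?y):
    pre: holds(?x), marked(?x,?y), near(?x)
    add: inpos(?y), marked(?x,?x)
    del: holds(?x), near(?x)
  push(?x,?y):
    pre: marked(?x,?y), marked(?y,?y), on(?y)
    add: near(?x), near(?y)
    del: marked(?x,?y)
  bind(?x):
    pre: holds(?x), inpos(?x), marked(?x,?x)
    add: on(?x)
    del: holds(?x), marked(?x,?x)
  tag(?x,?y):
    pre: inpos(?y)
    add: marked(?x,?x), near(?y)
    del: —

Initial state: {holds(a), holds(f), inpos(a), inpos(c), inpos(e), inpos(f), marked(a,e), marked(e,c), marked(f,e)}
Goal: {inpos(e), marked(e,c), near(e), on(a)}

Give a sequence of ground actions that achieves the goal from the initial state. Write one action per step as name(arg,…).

1. tag(a,e)  →  {holds(a), holds(f), inpos(a), inpos(c), inpos(e), inpos(f), marked(a,a), marked(a,e), marked(e,c), marked(f,e), near(e)}
2. bind(a)  →  {holds(f), inpos(a), inpos(c), inpos(e), inpos(f), marked(a,e), marked(e,c), marked(f,e), near(e), on(a)}

tag(a,e); bind(a)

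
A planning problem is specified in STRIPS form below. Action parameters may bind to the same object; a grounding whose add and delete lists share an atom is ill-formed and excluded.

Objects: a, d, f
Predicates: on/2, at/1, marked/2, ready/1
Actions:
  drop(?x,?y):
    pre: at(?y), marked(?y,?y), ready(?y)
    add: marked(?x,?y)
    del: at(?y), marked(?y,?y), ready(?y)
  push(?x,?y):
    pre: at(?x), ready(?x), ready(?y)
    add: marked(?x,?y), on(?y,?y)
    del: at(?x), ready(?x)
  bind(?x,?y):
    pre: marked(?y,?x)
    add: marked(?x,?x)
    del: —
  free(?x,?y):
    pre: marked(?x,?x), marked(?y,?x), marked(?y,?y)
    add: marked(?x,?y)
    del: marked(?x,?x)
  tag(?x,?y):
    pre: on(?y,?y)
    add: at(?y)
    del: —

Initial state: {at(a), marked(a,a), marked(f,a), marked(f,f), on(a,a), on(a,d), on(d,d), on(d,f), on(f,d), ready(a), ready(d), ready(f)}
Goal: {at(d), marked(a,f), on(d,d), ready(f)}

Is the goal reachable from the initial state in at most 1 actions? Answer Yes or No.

1. push(a,f)  →  {marked(a,a), marked(a,f), marked(f,a), marked(f,f), on(a,a), on(a,d), on(d,d), on(d,f), on(f,d), on(f,f), ready(d), ready(f)}
2. tag(a,d)  →  {at(d), marked(a,a), marked(a,f), marked(f,a), marked(f,f), on(a,a), on(a,d), on(d,d), on(d,f), on(f,d), on(f,f), ready(d), ready(f)}
optimal plan length = 2; 2 > 1

No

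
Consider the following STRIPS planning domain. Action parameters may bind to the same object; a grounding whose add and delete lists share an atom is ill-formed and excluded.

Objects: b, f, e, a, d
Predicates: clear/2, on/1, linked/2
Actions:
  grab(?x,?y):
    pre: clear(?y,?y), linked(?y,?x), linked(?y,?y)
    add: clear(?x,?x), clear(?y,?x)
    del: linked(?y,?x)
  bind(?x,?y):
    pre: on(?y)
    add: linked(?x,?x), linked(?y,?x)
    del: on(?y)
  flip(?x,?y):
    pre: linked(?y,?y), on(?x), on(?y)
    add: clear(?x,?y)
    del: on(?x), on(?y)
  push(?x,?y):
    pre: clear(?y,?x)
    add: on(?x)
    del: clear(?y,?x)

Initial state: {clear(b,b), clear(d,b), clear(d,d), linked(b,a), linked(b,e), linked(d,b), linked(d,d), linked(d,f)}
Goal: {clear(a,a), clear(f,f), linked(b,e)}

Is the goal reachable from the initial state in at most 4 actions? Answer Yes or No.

1. grab(f,d)  →  {clear(b,b), clear(d,b), clear(d,d), clear(d,f), clear(f,f), linked(b,a), linked(b,e), linked(d,b), linked(d,d)}
2. push(b,d)  →  {clear(b,b), clear(d,d), clear(d,f), clear(f,f), linked(b,a), linked(b,e), linked(d,b), linked(d,d), on(b)}
3. bind(b,b)  →  {clear(b,b), clear(d,d), clear(d,f), clear(f,f), linked(b,a), linked(b,b), linked(b,e), linked(d,b), linked(d,d)}
4. grab(a,b)  →  {clear(a,a), clear(b,a), clear(b,b), clear(d,d), clear(d,f), clear(f,f), linked(b,b), linked(b,e), linked(d,b), linked(d,d)}
optimal plan length = 4; 4 ≤ 4

Yes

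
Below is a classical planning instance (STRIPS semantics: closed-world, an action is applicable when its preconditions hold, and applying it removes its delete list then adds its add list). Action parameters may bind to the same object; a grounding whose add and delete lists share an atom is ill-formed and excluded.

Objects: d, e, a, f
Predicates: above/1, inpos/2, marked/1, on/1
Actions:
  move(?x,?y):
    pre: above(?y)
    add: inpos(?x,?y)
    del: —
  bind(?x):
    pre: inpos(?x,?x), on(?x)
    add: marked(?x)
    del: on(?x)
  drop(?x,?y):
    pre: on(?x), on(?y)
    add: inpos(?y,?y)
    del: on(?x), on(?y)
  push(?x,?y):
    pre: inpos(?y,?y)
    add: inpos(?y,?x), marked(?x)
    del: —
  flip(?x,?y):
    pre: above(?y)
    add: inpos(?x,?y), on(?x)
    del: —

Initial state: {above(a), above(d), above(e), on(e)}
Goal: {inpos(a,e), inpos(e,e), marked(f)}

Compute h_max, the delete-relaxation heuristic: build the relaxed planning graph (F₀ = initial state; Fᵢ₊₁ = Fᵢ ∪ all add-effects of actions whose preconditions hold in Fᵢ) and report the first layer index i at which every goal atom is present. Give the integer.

F0 = init (4 atoms)
F1 = F0 ∪ {inpos(a,a), inpos(a,d), inpos(a,e), inpos(d,a), inpos(d,d), inpos(d,e), inpos(e,a), inpos(e,d), inpos(e,e), inpos(f,a), inpos(f,d), inpos(f,e), on(a), on(d), on(f)}  (19 atoms)
F2 = F1 ∪ {inpos(a,f), inpos(d,f), inpos(e,f), inpos(f,f), marked(a), marked(d), marked(e), marked(f)}  (27 atoms)
goal ⊆ F2  ⇒  h_max = 2

2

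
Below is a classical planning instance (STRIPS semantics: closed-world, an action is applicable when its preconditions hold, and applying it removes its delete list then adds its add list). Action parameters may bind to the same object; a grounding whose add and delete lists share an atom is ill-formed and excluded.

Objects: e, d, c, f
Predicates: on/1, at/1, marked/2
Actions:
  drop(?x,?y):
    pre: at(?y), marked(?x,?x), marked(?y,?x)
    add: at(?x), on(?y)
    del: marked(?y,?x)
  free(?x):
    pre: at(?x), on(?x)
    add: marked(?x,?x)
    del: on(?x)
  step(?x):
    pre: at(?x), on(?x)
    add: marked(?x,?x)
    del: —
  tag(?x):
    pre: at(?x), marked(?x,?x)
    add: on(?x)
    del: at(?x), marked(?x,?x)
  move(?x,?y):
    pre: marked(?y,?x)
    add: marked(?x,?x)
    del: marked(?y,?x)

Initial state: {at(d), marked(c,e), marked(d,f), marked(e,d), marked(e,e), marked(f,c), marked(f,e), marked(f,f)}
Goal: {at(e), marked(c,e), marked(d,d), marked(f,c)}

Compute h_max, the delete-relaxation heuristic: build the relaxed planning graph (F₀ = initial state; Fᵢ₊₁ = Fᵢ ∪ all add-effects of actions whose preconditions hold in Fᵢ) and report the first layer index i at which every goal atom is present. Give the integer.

F0 = init (8 atoms)
F1 = F0 ∪ {at(f), marked(c,c), marked(d,d), on(d)}  (12 atoms)
F2 = F1 ∪ {at(c), at(e), on(f)}  (15 atoms)
goal ⊆ F2  ⇒  h_max = 2

2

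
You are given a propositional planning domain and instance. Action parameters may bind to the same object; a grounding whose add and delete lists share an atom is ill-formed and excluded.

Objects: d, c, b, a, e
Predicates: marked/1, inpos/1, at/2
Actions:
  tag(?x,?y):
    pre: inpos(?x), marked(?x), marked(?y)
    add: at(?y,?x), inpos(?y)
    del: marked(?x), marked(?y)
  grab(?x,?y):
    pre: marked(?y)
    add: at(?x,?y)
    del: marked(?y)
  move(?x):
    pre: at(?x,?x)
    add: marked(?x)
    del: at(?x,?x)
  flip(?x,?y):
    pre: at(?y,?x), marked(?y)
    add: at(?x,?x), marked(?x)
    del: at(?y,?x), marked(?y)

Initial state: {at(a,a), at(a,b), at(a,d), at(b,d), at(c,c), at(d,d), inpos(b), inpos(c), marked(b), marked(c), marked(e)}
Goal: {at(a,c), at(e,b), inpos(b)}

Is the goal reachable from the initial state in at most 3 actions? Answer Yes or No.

Yes

1. tag(b,e)  →  {at(a,a), at(a,b), at(a,d), at(b,d), at(c,c), at(d,d), at(e,b), inpos(b), inpos(c), inpos(e), marked(c)}
2. grab(a,c)  →  {at(a,a), at(a,b), at(a,c), at(a,d), at(b,d), at(c,c), at(d,d), at(e,b), inpos(b), inpos(c), inpos(e)}
optimal plan length = 2; 2 ≤ 3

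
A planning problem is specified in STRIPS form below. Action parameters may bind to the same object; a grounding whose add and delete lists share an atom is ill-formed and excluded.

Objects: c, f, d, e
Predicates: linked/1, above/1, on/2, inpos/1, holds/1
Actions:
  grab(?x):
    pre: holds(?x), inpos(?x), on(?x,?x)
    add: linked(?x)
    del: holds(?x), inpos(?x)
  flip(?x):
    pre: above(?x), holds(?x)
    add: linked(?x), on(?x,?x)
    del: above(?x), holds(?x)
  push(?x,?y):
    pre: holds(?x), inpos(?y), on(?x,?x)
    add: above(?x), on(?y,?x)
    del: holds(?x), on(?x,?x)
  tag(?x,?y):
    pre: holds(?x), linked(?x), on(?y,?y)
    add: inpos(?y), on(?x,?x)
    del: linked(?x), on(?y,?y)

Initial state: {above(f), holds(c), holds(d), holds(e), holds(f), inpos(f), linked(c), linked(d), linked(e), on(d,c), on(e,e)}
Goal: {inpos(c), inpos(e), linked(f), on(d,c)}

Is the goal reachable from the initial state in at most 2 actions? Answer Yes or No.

1. flip(f)  →  {holds(c), holds(d), holds(e), inpos(f), linked(c), linked(d), linked(e), linked(f), on(d,c), on(e,e), on(f,f)}
2. tag(c,e)  →  {holds(c), holds(d), holds(e), inpos(e), inpos(f), linked(d), linked(e), linked(f), on(c,c), on(d,c), on(f,f)}
3. tag(d,c)  →  {holds(c), holds(d), holds(e), inpos(c), inpos(e), inpos(f), linked(e), linked(f), on(d,c), on(d,d), on(f,f)}
optimal plan length = 3; 3 > 2

No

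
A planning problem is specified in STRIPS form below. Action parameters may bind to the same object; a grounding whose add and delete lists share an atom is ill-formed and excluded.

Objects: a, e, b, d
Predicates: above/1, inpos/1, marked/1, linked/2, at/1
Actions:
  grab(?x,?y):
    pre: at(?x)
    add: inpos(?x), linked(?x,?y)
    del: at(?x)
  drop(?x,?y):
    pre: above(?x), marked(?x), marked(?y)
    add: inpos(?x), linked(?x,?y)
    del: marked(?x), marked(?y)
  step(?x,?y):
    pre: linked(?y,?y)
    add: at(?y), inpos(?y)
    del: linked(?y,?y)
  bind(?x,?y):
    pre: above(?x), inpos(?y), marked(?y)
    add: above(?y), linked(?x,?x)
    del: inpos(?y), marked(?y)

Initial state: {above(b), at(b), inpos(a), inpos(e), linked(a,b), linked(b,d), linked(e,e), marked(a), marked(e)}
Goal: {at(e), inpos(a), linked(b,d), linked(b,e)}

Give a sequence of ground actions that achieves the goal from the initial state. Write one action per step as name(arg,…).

1. grab(b,e)  →  {above(b), inpos(a), inpos(b), inpos(e), linked(a,b), linked(b,d), linked(b,e), linked(e,e), marked(a), marked(e)}
2. step(a,e)  →  {above(b), at(e), inpos(a), inpos(b), inpos(e), linked(a,b), linked(b,d), linked(b,e), marked(a), marked(e)}

grab(b,e); step(a,e)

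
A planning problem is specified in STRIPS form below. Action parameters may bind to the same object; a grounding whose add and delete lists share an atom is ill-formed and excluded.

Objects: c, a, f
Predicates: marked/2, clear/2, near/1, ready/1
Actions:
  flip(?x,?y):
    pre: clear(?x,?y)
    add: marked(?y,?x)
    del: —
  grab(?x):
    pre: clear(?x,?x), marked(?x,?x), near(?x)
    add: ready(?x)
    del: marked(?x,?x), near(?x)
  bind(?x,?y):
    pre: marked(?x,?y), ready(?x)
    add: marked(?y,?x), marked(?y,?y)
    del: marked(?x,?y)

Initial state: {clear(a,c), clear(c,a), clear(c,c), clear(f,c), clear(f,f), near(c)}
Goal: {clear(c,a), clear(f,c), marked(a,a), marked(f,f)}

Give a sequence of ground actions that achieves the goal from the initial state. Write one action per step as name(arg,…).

flip(c,c); flip(a,c); flip(f,f); grab(c); bind(c,a)

1. flip(c,c)  →  {clear(a,c), clear(c,a), clear(c,c), clear(f,c), clear(f,f), marked(c,c), near(c)}
2. flip(a,c)  →  {clear(a,c), clear(c,a), clear(c,c), clear(f,c), clear(f,f), marked(c,a), marked(c,c), near(c)}
3. flip(f,f)  →  {clear(a,c), clear(c,a), clear(c,c), clear(f,c), clear(f,f), marked(c,a), marked(c,c), marked(f,f), near(c)}
4. grab(c)  →  {clear(a,c), clear(c,a), clear(c,c), clear(f,c), clear(f,f), marked(c,a), marked(f,f), ready(c)}
5. bind(c,a)  →  {clear(a,c), clear(c,a), clear(c,c), clear(f,c), clear(f,f), marked(a,a), marked(a,c), marked(f,f), ready(c)}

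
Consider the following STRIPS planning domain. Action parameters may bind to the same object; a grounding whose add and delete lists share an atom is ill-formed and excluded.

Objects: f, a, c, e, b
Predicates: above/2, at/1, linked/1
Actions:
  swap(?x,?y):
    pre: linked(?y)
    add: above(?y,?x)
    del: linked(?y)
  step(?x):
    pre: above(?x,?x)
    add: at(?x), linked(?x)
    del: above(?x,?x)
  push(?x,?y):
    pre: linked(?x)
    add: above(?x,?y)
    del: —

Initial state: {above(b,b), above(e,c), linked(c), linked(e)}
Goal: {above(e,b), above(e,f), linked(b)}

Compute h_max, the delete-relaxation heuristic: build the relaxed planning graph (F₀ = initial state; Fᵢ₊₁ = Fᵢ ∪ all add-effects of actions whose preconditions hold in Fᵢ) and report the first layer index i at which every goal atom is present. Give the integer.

1

F0 = init (4 atoms)
F1 = F0 ∪ {above(c,a), above(c,b), above(c,c), above(c,e), above(c,f), above(e,a), above(e,b), above(e,e), above(e,f), at(b), linked(b)}  (15 atoms)
goal ⊆ F1  ⇒  h_max = 1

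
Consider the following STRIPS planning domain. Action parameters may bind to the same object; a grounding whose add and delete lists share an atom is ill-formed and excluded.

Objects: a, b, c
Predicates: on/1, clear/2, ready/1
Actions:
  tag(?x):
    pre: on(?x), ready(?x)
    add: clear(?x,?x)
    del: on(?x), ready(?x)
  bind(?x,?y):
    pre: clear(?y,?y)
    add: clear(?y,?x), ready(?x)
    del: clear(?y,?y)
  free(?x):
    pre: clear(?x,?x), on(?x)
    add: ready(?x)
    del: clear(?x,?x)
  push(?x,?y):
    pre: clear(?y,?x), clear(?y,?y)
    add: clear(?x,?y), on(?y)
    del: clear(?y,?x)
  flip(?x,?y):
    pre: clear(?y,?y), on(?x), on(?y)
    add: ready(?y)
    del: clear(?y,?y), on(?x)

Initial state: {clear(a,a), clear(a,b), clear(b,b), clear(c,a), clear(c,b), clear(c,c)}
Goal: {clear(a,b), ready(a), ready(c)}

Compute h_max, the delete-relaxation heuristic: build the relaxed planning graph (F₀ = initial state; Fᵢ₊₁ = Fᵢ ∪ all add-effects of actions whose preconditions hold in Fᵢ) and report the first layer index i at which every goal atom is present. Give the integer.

1

F0 = init (6 atoms)
F1 = F0 ∪ {clear(a,c), clear(b,a), clear(b,c), on(a), on(c), ready(a), ready(b), ready(c)}  (14 atoms)
goal ⊆ F1  ⇒  h_max = 1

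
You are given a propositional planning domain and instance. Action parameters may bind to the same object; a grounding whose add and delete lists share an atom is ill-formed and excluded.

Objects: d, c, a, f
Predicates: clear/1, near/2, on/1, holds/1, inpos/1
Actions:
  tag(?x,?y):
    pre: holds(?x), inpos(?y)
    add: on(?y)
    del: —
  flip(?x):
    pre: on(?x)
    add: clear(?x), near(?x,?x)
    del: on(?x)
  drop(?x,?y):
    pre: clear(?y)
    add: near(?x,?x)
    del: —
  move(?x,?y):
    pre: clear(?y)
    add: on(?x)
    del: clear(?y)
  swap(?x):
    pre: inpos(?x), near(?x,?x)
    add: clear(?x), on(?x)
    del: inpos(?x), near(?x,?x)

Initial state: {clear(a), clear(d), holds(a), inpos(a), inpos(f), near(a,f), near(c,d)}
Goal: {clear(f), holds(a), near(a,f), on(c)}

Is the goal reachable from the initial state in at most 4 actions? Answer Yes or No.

1. tag(a,f)  →  {clear(a), clear(d), holds(a), inpos(a), inpos(f), near(a,f), near(c,d), on(f)}
2. flip(f)  →  {clear(a), clear(d), clear(f), holds(a), inpos(a), inpos(f), near(a,f), near(c,d), near(f,f)}
3. move(c,d)  →  {clear(a), clear(f), holds(a), inpos(a), inpos(f), near(a,f), near(c,d), near(f,f), on(c)}
optimal plan length = 3; 3 ≤ 4

Yes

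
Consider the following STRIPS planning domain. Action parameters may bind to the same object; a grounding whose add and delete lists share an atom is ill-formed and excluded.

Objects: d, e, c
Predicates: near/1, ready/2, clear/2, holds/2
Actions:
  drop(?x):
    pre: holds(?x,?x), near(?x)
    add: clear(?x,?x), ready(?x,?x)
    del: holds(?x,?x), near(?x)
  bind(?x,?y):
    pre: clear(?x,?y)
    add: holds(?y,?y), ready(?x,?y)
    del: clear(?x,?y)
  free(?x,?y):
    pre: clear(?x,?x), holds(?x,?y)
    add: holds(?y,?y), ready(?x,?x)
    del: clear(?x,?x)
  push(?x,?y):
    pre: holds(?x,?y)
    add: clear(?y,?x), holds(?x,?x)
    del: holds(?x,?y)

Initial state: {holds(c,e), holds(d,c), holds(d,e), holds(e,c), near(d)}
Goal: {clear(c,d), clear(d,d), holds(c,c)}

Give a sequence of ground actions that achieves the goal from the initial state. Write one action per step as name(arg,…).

1. push(d,c)  →  {clear(c,d), holds(c,e), holds(d,d), holds(d,e), holds(e,c), near(d)}
2. drop(d)  →  {clear(c,d), clear(d,d), holds(c,e), holds(d,e), holds(e,c), ready(d,d)}
3. push(c,e)  →  {clear(c,d), clear(d,d), clear(e,c), holds(c,c), holds(d,e), holds(e,c), ready(d,d)}

push(d,c); drop(d); push(c,e)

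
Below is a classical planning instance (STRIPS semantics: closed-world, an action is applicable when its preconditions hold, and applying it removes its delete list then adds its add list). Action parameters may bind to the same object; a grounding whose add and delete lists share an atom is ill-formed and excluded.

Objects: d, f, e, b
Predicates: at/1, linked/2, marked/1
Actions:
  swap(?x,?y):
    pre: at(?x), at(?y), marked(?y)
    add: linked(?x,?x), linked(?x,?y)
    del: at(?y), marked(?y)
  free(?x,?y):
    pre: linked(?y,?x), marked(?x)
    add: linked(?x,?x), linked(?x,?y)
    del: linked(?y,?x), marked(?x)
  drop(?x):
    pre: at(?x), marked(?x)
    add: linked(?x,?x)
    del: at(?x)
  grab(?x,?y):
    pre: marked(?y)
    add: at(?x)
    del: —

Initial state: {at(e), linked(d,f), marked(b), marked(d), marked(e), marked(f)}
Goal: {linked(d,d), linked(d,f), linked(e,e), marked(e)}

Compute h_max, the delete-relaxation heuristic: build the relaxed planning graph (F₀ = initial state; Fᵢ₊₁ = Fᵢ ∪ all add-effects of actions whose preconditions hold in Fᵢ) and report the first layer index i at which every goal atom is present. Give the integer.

2

F0 = init (6 atoms)
F1 = F0 ∪ {at(b), at(d), at(f), linked(e,e), linked(f,d), linked(f,f)}  (12 atoms)
F2 = F1 ∪ {linked(b,b), linked(b,d), linked(b,e), linked(b,f), linked(d,b), linked(d,d), linked(d,e), linked(e,b), linked(e,d), linked(e,f), linked(f,b), linked(f,e)}  (24 atoms)
goal ⊆ F2  ⇒  h_max = 2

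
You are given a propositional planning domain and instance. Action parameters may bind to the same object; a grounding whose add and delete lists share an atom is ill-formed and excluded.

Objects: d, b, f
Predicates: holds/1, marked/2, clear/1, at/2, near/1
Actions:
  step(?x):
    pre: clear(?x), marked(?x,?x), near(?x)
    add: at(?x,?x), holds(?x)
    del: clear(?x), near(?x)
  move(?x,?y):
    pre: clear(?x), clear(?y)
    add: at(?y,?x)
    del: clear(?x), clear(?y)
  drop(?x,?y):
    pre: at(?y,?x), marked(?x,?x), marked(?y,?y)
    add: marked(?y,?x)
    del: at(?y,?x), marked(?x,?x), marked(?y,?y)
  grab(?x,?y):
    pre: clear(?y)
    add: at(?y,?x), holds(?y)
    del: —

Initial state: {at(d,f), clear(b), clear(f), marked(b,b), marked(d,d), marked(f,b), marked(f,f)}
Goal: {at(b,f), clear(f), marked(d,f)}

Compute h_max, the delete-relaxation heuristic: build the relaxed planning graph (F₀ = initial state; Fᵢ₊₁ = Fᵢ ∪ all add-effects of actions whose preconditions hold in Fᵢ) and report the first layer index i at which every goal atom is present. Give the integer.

F0 = init (7 atoms)
F1 = F0 ∪ {at(b,b), at(b,d), at(b,f), at(f,b), at(f,d), at(f,f), holds(b), holds(f), marked(d,f)}  (16 atoms)
goal ⊆ F1  ⇒  h_max = 1

1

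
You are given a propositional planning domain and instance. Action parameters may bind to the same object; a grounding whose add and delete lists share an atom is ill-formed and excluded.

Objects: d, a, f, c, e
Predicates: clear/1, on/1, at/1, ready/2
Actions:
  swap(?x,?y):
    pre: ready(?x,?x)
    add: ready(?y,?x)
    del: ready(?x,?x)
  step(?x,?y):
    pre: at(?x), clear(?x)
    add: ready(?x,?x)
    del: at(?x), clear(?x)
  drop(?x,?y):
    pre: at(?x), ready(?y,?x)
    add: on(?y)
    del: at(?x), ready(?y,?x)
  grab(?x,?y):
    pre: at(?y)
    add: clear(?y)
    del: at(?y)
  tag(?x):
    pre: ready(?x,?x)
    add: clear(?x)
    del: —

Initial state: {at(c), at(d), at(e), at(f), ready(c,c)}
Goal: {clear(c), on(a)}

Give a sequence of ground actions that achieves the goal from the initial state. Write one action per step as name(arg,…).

1. tag(c)  →  {at(c), at(d), at(e), at(f), clear(c), ready(c,c)}
2. swap(c,a)  →  {at(c), at(d), at(e), at(f), clear(c), ready(a,c)}
3. drop(c,a)  →  {at(d), at(e), at(f), clear(c), on(a)}

tag(c); swap(c,a); drop(c,a)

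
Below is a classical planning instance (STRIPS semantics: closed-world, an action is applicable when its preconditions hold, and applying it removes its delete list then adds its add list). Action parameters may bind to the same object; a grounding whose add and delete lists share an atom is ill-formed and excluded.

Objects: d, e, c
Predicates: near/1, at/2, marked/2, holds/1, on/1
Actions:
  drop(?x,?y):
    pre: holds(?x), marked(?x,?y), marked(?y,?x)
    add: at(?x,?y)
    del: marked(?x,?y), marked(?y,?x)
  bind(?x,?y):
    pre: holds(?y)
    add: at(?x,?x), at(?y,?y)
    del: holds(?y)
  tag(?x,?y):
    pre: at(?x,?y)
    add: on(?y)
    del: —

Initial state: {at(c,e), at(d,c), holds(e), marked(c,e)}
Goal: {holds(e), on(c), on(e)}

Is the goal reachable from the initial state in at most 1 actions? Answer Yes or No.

1. tag(d,c)  →  {at(c,e), at(d,c), holds(e), marked(c,e), on(c)}
2. tag(c,e)  →  {at(c,e), at(d,c), holds(e), marked(c,e), on(c), on(e)}
optimal plan length = 2; 2 > 1

No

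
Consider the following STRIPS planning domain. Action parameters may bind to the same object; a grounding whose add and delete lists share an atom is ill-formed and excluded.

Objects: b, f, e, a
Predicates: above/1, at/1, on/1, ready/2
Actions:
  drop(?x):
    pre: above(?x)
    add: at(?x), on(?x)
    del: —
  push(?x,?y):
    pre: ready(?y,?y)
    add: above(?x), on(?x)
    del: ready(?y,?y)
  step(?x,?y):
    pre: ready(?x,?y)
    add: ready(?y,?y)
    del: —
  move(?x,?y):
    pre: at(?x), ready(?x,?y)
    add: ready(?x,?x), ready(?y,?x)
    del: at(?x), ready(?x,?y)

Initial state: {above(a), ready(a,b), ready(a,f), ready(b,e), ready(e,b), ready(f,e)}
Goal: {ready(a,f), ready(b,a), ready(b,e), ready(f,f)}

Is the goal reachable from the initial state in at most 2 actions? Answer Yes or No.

No

1. drop(a)  →  {above(a), at(a), on(a), ready(a,b), ready(a,f), ready(b,e), ready(e,b), ready(f,e)}
2. step(a,f)  →  {above(a), at(a), on(a), ready(a,b), ready(a,f), ready(b,e), ready(e,b), ready(f,e), ready(f,f)}
3. move(a,b)  →  {above(a), on(a), ready(a,a), ready(a,f), ready(b,a), ready(b,e), ready(e,b), ready(f,e), ready(f,f)}
optimal plan length = 3; 3 > 2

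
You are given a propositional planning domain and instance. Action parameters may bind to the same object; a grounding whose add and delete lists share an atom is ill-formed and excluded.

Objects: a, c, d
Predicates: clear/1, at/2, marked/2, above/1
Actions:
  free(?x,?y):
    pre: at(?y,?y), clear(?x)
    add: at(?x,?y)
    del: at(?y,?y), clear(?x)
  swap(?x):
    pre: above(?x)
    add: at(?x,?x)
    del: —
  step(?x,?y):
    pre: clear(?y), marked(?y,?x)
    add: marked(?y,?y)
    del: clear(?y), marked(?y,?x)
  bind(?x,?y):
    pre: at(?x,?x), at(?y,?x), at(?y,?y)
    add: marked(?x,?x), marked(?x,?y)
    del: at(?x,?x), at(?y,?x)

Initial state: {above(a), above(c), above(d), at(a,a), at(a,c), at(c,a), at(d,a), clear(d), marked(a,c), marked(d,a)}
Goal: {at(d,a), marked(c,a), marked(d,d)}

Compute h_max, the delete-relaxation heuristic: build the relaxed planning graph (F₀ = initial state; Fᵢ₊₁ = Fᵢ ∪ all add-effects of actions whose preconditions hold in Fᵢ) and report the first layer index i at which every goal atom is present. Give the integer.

F0 = init (10 atoms)
F1 = F0 ∪ {at(c,c), at(d,d), marked(a,a), marked(d,d)}  (14 atoms)
F2 = F1 ∪ {at(d,c), marked(a,d), marked(c,a), marked(c,c)}  (18 atoms)
goal ⊆ F2  ⇒  h_max = 2

2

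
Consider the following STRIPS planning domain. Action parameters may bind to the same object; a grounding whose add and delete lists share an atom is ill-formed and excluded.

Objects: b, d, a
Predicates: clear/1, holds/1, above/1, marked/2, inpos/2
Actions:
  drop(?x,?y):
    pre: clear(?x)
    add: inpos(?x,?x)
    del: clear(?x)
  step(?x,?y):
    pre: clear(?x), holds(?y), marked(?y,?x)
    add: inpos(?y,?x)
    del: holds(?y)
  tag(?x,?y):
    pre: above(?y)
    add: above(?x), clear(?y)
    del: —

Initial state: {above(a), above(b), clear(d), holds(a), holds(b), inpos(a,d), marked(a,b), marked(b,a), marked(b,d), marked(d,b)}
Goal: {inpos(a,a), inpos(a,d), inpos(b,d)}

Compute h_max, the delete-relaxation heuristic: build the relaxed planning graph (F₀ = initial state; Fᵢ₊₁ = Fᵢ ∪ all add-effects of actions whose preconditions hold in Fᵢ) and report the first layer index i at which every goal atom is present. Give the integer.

F0 = init (10 atoms)
F1 = F0 ∪ {above(d), clear(a), clear(b), inpos(b,d), inpos(d,d)}  (15 atoms)
F2 = F1 ∪ {inpos(a,a), inpos(a,b), inpos(b,a), inpos(b,b)}  (19 atoms)
goal ⊆ F2  ⇒  h_max = 2

2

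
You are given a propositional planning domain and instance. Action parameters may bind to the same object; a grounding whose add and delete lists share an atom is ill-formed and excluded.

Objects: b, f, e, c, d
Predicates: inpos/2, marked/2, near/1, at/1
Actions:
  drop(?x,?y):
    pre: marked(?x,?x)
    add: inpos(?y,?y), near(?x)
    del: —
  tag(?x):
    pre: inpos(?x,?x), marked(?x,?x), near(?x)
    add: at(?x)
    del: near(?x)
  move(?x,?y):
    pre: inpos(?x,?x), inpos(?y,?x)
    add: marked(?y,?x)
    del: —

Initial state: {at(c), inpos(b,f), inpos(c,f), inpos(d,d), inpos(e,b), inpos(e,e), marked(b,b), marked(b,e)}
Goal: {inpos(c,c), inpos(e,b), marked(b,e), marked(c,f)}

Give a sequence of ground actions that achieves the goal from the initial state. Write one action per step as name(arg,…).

1. drop(b,f)  →  {at(c), inpos(b,f), inpos(c,f), inpos(d,d), inpos(e,b), inpos(e,e), inpos(f,f), marked(b,b), marked(b,e), near(b)}
2. drop(b,c)  →  {at(c), inpos(b,f), inpos(c,c), inpos(c,f), inpos(d,d), inpos(e,b), inpos(e,e), inpos(f,f), marked(b,b), marked(b,e), near(b)}
3. move(f,c)  →  {at(c), inpos(b,f), inpos(c,c), inpos(c,f), inpos(d,d), inpos(e,b), inpos(e,e), inpos(f,f), marked(b,b), marked(b,e), marked(c,f), near(b)}

drop(b,f); drop(b,c); move(f,c)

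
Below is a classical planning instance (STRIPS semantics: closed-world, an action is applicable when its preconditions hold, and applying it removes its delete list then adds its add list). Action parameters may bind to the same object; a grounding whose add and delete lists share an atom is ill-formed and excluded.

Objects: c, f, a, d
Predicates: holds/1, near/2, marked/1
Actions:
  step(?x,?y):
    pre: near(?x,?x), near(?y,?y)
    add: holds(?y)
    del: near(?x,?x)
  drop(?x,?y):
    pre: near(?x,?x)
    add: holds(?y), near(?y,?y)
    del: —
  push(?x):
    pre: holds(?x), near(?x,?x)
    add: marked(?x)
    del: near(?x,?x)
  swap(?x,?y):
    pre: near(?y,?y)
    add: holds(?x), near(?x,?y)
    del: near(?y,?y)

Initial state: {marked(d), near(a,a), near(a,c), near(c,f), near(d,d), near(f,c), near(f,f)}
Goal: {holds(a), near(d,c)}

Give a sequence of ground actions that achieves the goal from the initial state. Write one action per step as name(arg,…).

1. step(f,a)  →  {holds(a), marked(d), near(a,a), near(a,c), near(c,f), near(d,d), near(f,c)}
2. drop(a,c)  →  {holds(a), holds(c), marked(d), near(a,a), near(a,c), near(c,c), near(c,f), near(d,d), near(f,c)}
3. swap(d,c)  →  {holds(a), holds(c), holds(d), marked(d), near(a,a), near(a,c), near(c,f), near(d,c), near(d,d), near(f,c)}

step(f,a); drop(a,c); swap(d,c)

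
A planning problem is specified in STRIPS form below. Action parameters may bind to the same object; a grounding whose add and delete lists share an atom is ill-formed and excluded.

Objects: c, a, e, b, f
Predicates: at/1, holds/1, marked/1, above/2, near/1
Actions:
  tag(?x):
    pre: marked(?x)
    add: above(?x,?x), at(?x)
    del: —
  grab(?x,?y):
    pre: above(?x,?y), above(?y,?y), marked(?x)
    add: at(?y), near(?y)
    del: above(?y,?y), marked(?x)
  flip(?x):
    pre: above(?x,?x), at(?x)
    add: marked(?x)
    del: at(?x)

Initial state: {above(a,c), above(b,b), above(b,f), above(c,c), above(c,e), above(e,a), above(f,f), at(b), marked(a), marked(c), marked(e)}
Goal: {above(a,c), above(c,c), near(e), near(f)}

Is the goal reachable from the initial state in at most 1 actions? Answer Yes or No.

1. tag(e)  →  {above(a,c), above(b,b), above(b,f), above(c,c), above(c,e), above(e,a), above(e,e), above(f,f), at(b), at(e), marked(a), marked(c), marked(e)}
2. grab(c,e)  →  {above(a,c), above(b,b), above(b,f), above(c,c), above(c,e), above(e,a), above(f,f), at(b), at(e), marked(a), marked(e), near(e)}
3. flip(b)  →  {above(a,c), above(b,b), above(b,f), above(c,c), above(c,e), above(e,a), above(f,f), at(e), marked(a), marked(b), marked(e), near(e)}
4. grab(b,f)  →  {above(a,c), above(b,b), above(b,f), above(c,c), above(c,e), above(e,a), at(e), at(f), marked(a), marked(e), near(e), near(f)}
optimal plan length = 4; 4 > 1

No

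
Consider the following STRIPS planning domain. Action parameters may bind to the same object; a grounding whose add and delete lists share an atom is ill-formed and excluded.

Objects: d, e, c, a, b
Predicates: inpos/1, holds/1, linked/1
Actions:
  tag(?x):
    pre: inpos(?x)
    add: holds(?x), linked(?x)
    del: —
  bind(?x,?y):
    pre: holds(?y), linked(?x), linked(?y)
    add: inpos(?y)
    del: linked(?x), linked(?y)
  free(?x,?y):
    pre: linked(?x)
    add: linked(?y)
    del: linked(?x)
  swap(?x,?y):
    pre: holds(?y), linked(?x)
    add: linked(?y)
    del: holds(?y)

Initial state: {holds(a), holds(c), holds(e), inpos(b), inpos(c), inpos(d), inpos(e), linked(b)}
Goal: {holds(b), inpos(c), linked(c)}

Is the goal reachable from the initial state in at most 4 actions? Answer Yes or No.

Yes

1. tag(c)  →  {holds(a), holds(c), holds(e), inpos(b), inpos(c), inpos(d), inpos(e), linked(b), linked(c)}
2. tag(b)  →  {holds(a), holds(b), holds(c), holds(e), inpos(b), inpos(c), inpos(d), inpos(e), linked(b), linked(c)}
optimal plan length = 2; 2 ≤ 4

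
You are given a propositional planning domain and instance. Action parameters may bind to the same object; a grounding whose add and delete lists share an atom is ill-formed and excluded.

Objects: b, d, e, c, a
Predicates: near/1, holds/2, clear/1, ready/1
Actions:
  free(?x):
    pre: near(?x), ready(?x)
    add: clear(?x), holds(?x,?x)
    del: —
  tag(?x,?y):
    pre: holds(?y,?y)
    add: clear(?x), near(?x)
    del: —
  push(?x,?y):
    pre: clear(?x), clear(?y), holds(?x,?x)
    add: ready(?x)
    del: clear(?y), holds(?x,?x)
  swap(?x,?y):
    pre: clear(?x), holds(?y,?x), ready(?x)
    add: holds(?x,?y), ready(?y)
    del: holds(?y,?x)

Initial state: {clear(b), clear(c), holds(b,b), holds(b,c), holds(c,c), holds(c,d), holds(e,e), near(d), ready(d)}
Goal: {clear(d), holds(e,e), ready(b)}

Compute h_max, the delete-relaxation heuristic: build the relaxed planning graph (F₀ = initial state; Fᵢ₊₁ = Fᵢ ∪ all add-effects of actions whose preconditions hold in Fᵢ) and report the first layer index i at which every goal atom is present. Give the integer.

1

F0 = init (9 atoms)
F1 = F0 ∪ {clear(a), clear(d), clear(e), holds(d,d), near(a), near(b), near(c), near(e), ready(b), ready(c)}  (19 atoms)
goal ⊆ F1  ⇒  h_max = 1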